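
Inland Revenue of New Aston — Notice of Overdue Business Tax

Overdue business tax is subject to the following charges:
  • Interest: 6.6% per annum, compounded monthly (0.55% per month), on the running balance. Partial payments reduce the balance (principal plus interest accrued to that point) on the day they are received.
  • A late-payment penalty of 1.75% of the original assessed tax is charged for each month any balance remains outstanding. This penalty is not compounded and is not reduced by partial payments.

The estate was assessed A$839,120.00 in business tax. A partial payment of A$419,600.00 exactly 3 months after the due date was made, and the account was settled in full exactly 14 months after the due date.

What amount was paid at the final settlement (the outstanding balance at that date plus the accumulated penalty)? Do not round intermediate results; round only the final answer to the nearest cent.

Balance at month 3: A$839,120.0000 × (1 + 0.0055)^3 = A$853,041.7697…
After A$419,600.00 payment: A$853,041.7697… − A$419,600.00 = A$433,441.7697…
Balance at month 14: A$433,441.7697… × (1 + 0.0055)^11 = A$460,398.1663…
Penalty: 14 × 1.75% × A$839,120.00 = A$205,584.40
Final settlement = outstanding balance + penalty = A$460,398.1663… + A$205,584.40 = A$665,982.57

A$665,982.57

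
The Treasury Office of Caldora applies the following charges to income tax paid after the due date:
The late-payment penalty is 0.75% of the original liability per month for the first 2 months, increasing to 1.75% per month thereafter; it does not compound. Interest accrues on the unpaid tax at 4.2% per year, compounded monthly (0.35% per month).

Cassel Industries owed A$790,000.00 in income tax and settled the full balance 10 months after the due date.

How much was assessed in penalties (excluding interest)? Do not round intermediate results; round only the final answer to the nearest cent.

A$122,450.00

Penalty, months 1–2: 2 × 0.75% × A$790,000.00 = A$11,850.00
Penalty, months 3–10: 8 × 1.75% × A$790,000.00 = A$110,600.00
Total penalty = A$11,850.00 + A$110,600.00 = A$122,450.00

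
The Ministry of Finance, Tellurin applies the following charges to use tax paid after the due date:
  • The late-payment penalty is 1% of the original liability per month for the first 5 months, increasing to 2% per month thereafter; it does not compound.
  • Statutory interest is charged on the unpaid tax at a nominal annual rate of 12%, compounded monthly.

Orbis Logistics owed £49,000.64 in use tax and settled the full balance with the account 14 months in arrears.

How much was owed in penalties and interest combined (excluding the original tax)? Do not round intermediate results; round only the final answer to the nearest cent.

Penalty, months 1–5: 5 × 1% × £49,000.64 = £2,450.03…
Penalty, months 6–14: 9 × 2% × £49,000.64 = £8,820.12…
Interest (12%/yr ÷ 12 = 1%/month): £49,000.64 × ((1 + 0.01)^14 − 1) = £7,324.3321…
Penalties + interest = £11,270.1472 + £7,324.3321… = £18,594.48

£18,594.48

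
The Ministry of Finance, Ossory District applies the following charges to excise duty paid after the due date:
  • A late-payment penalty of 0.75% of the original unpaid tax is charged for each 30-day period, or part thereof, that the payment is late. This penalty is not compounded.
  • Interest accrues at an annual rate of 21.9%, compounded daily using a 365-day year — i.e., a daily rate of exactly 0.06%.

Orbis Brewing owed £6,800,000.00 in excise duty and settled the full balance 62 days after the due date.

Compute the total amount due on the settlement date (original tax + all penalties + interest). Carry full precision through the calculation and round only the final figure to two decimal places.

£7,210,645.21

Penalty periods: ⌈62/30⌉ = 3; penalty = 3 × 0.75% × £6,800,000.00 = £153,000.00
Interest: £6,800,000.00 × ((1 + 0.0006)^62 − 1) = £6,800,000.00 × 0.03788900… = £257,645.2131…
Total = £6,800,000.00 + £153,000.0000 + £257,645.2131… = £7,210,645.21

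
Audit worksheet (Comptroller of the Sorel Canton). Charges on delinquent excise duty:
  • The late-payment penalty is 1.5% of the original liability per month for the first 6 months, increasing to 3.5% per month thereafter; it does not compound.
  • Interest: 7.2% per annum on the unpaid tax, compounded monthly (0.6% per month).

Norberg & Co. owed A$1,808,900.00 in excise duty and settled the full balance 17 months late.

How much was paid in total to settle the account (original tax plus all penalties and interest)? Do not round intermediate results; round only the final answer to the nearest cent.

A$2,861,763.03

Penalty, months 1–6: 6 × 1.5% × A$1,808,900.00 = A$162,801.00
Penalty, months 7–17: 11 × 3.5% × A$1,808,900.00 = A$696,426.50
Interest: A$1,808,900.00 × ((1 + 0.006)^17 − 1) = A$1,808,900.00 × 0.1070460… = A$193,635.5332…
Total = A$1,808,900.00 + A$859,227.5000 + A$193,635.5332… = A$2,861,763.03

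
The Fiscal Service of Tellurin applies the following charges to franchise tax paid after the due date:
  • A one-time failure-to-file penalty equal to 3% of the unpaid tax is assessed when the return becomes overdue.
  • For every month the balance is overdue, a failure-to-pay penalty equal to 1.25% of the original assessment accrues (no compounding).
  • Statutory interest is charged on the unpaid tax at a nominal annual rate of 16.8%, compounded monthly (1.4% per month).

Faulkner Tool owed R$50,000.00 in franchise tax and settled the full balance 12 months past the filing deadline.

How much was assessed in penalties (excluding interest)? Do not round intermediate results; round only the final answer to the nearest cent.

Failure-to-file penalty: 3% × R$50,000.00 = R$1,500.00
Failure-to-pay penalty: 12 × 1.25% × R$50,000.00 = R$7,500.00
Total penalty = R$1,500.00 + R$7,500.00 = R$9,000.00

R$9,000.00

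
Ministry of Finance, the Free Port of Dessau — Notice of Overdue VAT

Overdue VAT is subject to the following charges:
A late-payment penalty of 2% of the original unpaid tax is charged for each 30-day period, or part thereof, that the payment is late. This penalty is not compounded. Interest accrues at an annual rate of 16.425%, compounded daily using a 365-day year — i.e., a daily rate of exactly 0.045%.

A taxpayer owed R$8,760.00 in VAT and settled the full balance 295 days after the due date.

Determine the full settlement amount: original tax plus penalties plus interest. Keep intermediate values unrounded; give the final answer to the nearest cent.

Penalty periods: ⌈295/30⌉ = 10; penalty = 10 × 2% × R$8,760.00 = R$1,752.00
Interest: R$8,760.00 × ((1 + 0.00045)^295 − 1) = R$8,760.00 × 0.14193037… = R$1,243.3101…
Total = R$8,760.00 + R$1,752.0000 + R$1,243.3101… = R$11,755.31

R$11,755.31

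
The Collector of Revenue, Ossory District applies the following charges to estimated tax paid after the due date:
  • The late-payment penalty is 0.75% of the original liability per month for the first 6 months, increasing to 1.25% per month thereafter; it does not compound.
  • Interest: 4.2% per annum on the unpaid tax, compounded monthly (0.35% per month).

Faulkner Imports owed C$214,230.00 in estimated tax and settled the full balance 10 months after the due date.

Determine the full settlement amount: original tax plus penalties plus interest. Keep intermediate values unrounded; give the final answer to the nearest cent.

Penalty, months 1–6: 6 × 0.75% × C$214,230.00 = C$9,640.35
Penalty, months 7–10: 4 × 1.25% × C$214,230.00 = C$10,711.50
Interest: C$214,230.00 × ((1 + 0.0035)^10 − 1) = C$214,230.00 × 0.0355564… = C$7,617.2533…
Total = C$214,230.00 + C$20,351.8500 + C$7,617.2533… = C$242,199.10

C$242,199.10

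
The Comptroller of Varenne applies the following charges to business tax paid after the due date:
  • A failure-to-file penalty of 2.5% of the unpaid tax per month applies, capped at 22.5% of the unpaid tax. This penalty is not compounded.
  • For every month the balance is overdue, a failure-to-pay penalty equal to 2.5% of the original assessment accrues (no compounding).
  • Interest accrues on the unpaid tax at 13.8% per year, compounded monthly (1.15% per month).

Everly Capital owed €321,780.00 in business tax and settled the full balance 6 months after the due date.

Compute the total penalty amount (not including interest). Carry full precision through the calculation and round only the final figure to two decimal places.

€96,534.00

Failure-to-file: 6 × 2.5% × €321,780.00 = €48,267.00 (under the 22.5% cap)
Failure-to-pay penalty: 6 × 2.5% × €321,780.00 = €48,267.00
Total penalty = €48,267.00 + €48,267.00 = €96,534.00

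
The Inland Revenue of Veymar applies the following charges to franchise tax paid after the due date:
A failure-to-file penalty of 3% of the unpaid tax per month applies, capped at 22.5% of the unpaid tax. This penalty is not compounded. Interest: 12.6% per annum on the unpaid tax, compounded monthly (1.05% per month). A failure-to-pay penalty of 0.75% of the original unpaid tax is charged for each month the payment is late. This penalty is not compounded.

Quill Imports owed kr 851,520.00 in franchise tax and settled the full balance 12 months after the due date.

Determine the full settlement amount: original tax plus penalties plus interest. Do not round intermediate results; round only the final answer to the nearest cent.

Failure-to-file: 12 × 3% × kr 851,520.00 = kr 306,547.20, capped at 22.5% × kr 851,520.00 = kr 191,592.00
Failure-to-pay penalty: 12 × 0.75% × kr 851,520.00 = kr 76,636.80
Interest: kr 851,520.00 × ((1 + 0.0105)^12 − 1) = kr 851,520.00 × 0.1335373… = kr 113,709.6788…
Total = kr 851,520.00 + kr 268,228.8000 + kr 113,709.6788… = kr 1,233,458.48

kr 1,233,458.48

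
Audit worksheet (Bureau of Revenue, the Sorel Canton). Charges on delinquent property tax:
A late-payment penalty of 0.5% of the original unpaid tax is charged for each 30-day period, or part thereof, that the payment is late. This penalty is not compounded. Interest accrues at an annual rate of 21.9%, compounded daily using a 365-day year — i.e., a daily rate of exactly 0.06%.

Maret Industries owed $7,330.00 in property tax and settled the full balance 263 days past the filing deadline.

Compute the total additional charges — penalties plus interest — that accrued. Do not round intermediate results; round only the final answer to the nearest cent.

Penalty periods: ⌈263/30⌉ = 9; penalty = 9 × 0.5% × $7,330.00 = $329.85
Interest: $7,330.00 × ((1 + 0.0006)^263 − 1) = $7,330.00 × 0.17087658… = $1,252.5253…
Penalties + interest = $329.8500 + $1,252.5253… = $1,582.38

$1,582.38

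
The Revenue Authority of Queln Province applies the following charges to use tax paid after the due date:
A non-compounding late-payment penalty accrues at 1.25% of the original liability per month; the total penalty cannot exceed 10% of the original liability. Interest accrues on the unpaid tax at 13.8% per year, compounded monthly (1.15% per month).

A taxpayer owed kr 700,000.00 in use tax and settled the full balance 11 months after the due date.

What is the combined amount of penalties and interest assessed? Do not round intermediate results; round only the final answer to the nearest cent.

kr 163,821.39

Penalty (uncapped): 11 × 1.25% × kr 700,000.00 = kr 96,250.00; cap = 10% × kr 700,000.00 = kr 70,000.00 → penalty = kr 70,000.00
Interest: kr 700,000.00 × ((1 + 0.0115)^11 − 1) = kr 700,000.00 × 0.1340306… = kr 93,821.3921…
Penalties + interest = kr 70,000.0000 + kr 93,821.3921… = kr 163,821.39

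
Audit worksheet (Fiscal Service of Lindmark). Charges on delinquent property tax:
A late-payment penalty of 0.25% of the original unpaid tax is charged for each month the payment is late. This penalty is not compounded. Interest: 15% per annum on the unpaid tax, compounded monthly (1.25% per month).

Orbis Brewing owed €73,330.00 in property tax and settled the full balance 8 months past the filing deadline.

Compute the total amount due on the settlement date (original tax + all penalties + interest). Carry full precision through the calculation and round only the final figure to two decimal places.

Late-payment penalty: 8 × 0.25% × €73,330.00 = €1,466.60
Interest: €73,330.00 × ((1 + 0.0125)^8 − 1) = €73,330.00 × 0.1044861… = €7,661.9658…
Total = €73,330.00 + €1,466.6000 + €7,661.9658… = €82,458.57

€82,458.57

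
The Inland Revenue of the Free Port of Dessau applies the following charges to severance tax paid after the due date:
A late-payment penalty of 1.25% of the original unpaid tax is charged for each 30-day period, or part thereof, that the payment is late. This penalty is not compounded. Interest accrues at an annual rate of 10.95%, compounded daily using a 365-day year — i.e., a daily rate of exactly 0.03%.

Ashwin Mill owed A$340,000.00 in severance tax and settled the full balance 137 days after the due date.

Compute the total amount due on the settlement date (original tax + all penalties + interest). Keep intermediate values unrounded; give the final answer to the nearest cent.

Penalty periods: ⌈137/30⌉ = 5; penalty = 5 × 1.25% × A$340,000.00 = A$21,250.00
Interest: A$340,000.00 × ((1 + 0.0003)^137 − 1) = A$340,000.00 × 0.04194987… = A$14,262.9570…
Total = A$340,000.00 + A$21,250.0000 + A$14,262.9570… = A$375,512.96

A$375,512.96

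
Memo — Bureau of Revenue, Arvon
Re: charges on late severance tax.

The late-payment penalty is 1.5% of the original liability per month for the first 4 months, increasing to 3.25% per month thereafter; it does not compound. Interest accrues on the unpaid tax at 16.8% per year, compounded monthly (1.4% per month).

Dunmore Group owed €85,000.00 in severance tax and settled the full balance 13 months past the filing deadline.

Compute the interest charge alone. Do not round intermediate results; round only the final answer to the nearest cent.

€16,838.58

Interest: €85,000.00 × ((1 + 0.014)^13 − 1) = €85,000.00 × 0.1981010… = €16,838.5813…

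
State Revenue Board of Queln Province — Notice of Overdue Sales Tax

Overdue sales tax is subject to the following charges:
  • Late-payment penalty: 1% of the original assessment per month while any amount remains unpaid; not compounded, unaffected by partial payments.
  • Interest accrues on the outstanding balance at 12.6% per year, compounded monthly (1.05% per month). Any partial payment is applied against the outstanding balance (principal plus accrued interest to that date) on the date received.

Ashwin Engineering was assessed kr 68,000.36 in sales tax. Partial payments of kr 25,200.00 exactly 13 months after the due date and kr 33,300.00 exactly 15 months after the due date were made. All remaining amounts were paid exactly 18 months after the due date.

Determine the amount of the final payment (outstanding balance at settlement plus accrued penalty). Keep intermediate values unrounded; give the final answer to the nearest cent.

Balance at month 13: kr 68,000.3600 × (1 + 0.0105)^13 = kr 77,890.2942…
After kr 25,200.00 payment: kr 77,890.2942… − kr 25,200.00 = kr 52,690.2942…
Balance at month 15: kr 52,690.2942… × (1 + 0.0105)^2 = kr 53,802.5994…
After kr 33,300.00 payment: kr 53,802.5994… − kr 33,300.00 = kr 20,502.5994…
Balance at month 18: kr 20,502.5994… × (1 + 0.0105)^3 = kr 21,155.2363…
Penalty: 18 × 1% × kr 68,000.36 = kr 12,240.06…
Final settlement = outstanding balance + penalty = kr 21,155.2363… + kr 12,240.06… = kr 33,395.30

kr 33,395.30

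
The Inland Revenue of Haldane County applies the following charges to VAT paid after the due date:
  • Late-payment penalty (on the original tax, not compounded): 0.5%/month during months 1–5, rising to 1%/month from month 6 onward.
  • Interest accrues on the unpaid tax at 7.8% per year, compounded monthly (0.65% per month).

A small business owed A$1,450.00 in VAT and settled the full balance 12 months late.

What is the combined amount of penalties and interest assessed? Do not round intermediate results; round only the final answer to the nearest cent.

Penalty, months 1–5: 5 × 0.5% × A$1,450.00 = A$36.25
Penalty, months 6–12: 7 × 1% × A$1,450.00 = A$101.50
Interest: A$1,450.00 × ((1 + 0.0065)^12 − 1) = A$1,450.00 × 0.0808498… = A$117.2322…
Penalties + interest = A$137.7500 + A$117.2322… = A$254.98

A$254.98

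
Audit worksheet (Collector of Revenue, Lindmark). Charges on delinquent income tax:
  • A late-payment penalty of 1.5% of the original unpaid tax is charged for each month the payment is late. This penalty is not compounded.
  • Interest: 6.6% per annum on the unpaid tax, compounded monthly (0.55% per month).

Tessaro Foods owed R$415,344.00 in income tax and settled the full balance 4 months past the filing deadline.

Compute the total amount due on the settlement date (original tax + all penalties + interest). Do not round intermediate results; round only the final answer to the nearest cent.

Late-payment penalty: 4 × 1.5% × R$415,344.00 = R$24,920.64
Interest: R$415,344.00 × ((1 + 0.0055)^4 − 1) = R$415,344.00 × 0.0221822… = R$9,213.2297…
Total = R$415,344.00 + R$24,920.6400 + R$9,213.2297… = R$449,477.87

R$449,477.87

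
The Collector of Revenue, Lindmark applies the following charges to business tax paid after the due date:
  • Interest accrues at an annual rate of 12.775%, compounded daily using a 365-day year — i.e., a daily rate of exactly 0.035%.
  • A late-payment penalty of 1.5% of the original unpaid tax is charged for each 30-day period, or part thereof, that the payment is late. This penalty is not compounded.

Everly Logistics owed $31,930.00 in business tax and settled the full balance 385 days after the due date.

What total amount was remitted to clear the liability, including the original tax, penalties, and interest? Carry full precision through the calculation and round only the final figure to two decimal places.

$42,761.41

Penalty periods: ⌈385/30⌉ = 13; penalty = 13 × 1.5% × $31,930.00 = $6,226.35
Interest: $31,930.00 × ((1 + 0.00035)^385 − 1) = $31,930.00 × 0.14422371… = $4,605.0630…
Total = $31,930.00 + $6,226.3500 + $4,605.0630… = $42,761.41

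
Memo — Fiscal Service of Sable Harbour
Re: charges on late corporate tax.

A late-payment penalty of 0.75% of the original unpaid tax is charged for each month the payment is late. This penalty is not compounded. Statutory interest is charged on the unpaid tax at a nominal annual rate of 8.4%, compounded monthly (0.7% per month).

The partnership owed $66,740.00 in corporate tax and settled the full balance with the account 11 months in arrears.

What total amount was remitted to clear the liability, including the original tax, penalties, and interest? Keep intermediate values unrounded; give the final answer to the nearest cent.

Late-payment penalty: 11 × 0.75% × $66,740.00 = $5,506.05
Interest: $66,740.00 × ((1 + 0.007)^11 − 1) = $66,740.00 × 0.0797524… = $5,322.6749…
Total = $66,740.00 + $5,506.0500 + $5,322.6749… = $77,568.72

$77,568.72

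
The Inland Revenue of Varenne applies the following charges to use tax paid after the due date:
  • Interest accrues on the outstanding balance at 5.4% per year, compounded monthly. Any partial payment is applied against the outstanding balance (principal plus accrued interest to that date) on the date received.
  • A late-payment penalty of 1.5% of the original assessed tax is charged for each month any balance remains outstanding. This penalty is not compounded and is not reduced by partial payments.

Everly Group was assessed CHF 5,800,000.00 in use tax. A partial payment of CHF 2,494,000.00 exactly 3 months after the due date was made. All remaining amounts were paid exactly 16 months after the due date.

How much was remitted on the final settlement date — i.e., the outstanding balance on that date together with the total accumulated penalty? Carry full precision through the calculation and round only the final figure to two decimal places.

Monthly rate = 5.4% ÷ 12 = 0.45%
Balance at month 3: CHF 5,800,000.0000 × (1 + 0.0045)^3 = CHF 5,878,652.8785…
After CHF 2,494,000.00 payment: CHF 5,878,652.8785… − CHF 2,494,000.00 = CHF 3,384,652.8785…
Balance at month 16: CHF 3,384,652.8785… × (1 + 0.0045)^13 = CHF 3,588,090.3416…
Penalty: 16 × 1.5% × CHF 5,800,000.00 = CHF 1,392,000.00
Final settlement = outstanding balance + penalty = CHF 3,588,090.3416… + CHF 1,392,000.00 = CHF 4,980,090.34

CHF 4,980,090.34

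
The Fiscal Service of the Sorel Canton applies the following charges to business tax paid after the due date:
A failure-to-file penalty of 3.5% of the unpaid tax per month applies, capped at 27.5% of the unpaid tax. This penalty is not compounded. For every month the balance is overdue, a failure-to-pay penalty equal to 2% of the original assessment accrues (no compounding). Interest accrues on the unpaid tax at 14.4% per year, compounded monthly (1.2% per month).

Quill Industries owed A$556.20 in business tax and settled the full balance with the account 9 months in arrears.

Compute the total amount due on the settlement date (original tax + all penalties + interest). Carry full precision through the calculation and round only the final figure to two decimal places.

A$872.31

Failure-to-file: 9 × 3.5% × A$556.20 = A$175.20…, capped at 27.5% × A$556.20 = A$152.96…
Failure-to-pay penalty = 2% × A$556.20 × 9 mo = A$100.12…
Interest: A$556.20 × ((1 + 0.012)^9 − 1) = A$556.20 × 0.1133318… = A$63.0351…
Total = A$556.20 + A$253.0710 + A$63.0351… = A$872.31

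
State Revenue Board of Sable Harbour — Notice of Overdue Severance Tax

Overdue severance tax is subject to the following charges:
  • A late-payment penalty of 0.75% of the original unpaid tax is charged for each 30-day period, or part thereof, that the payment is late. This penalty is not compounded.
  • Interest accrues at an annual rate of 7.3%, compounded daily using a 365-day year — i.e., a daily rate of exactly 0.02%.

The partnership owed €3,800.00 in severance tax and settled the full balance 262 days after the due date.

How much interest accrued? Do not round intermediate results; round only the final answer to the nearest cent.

€204.41

Interest: €3,800.00 × ((1 + 0.0002)^262 − 1) = €3,800.00 × 0.05379166… = €204.4083…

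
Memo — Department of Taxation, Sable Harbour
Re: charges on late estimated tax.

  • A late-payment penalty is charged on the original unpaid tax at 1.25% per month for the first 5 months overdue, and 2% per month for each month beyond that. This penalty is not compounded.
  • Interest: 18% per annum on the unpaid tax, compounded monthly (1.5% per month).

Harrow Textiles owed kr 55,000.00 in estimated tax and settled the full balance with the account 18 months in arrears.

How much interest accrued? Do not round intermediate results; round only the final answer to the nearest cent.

Interest: kr 55,000.00 × ((1 + 0.015)^18 − 1) = kr 55,000.00 × 0.3073406… = kr 16,903.7350…

kr 16,903.73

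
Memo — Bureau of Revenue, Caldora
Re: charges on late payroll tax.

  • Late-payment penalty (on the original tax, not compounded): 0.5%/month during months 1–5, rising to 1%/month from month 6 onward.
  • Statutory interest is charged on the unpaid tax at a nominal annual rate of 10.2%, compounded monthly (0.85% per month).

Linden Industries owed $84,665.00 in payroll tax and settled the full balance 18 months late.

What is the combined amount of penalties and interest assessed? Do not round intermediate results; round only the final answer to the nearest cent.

Penalty, months 1–5: 5 × 0.5% × $84,665.00 = $2,116.63…
Penalty, months 6–18: 13 × 1% × $84,665.00 = $11,006.45
Interest: $84,665.00 × ((1 + 0.0085)^18 − 1) = $84,665.00 × 0.1645717… = $13,933.4661…
Penalties + interest = $13,123.0750 + $13,933.4661… = $27,056.54

$27,056.54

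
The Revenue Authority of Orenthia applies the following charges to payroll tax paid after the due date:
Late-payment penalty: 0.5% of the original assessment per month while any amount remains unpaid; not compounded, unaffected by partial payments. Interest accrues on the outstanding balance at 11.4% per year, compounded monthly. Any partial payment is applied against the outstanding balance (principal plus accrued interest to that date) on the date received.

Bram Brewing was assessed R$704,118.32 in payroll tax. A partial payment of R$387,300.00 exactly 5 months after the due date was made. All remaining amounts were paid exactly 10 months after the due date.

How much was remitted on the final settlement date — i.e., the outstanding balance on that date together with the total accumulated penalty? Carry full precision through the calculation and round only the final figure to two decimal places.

R$403,099.11

Monthly rate = 11.4% ÷ 12 = 0.95%
Balance at month 5: R$704,118.3200 × (1 + 0.0095)^5 = R$738,205.4726…
After R$387,300.00 payment: R$738,205.4726… − R$387,300.00 = R$350,905.4726…
Balance at month 10: R$350,905.4726… × (1 + 0.0095)^5 = R$367,893.1977…
Penalty: 10 × 0.5% × R$704,118.32 = R$35,205.92…
Final settlement = outstanding balance + penalty = R$367,893.1977… + R$35,205.92… = R$403,099.11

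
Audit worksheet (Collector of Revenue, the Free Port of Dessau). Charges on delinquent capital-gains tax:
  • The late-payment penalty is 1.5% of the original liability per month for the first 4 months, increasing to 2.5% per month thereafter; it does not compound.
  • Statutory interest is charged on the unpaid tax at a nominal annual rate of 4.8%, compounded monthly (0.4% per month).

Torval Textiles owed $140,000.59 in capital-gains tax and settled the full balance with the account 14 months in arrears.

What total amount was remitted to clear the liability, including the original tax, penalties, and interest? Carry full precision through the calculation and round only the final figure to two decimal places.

Penalty, months 1–4: 4 × 1.5% × $140,000.59 = $8,400.04…
Penalty, months 5–14: 10 × 2.5% × $140,000.59 = $35,000.15…
Interest: $140,000.59 × ((1 + 0.004)^14 − 1) = $140,000.59 × 0.0574796… = $8,047.1715…
Total = $140,000.59 + $43,400.1829 + $8,047.1715… = $191,447.94

$191,447.94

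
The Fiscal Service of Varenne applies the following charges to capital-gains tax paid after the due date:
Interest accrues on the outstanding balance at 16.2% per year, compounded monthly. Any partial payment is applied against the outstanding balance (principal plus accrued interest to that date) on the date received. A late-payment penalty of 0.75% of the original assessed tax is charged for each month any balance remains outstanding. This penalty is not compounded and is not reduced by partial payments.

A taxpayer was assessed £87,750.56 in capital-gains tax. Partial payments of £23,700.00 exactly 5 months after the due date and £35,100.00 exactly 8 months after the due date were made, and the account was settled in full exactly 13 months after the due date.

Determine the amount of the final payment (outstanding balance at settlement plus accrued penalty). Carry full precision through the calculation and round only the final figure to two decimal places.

£49,099.81

Monthly rate = 16.2% ÷ 12 = 1.35%
Balance at month 5: £87,750.5600 × (1 + 0.0135)^5 = £93,835.8218…
After £23,700.00 payment: £93,835.8218… − £23,700.00 = £70,135.8218…
Balance at month 8: £70,135.8218… × (1 + 0.0135)^3 = £73,014.8419…
After £35,100.00 payment: £73,014.8419… − £35,100.00 = £37,914.8419…
Balance at month 13: £37,914.8419… × (1 + 0.0135)^5 = £40,544.1327…
Penalty: 13 × 0.75% × £87,750.56 = £8,555.68…
Final settlement = outstanding balance + penalty = £40,544.1327… + £8,555.68… = £49,099.81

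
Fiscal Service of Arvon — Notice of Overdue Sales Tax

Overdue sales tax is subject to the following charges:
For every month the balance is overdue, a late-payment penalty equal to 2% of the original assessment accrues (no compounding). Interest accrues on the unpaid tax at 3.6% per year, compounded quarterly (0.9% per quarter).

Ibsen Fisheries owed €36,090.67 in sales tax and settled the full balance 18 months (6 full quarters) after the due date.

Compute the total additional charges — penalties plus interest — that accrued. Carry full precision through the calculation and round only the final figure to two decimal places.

€14,985.92

Late-payment penalty: 18 × 2% × €36,090.67 = €12,992.64…
Interest: €36,090.67 × ((1 + 0.009)^6 − 1) = €36,090.67 × 0.0552297… = €1,993.2761…
Penalties + interest = €12,992.6412 + €1,993.2761… = €14,985.92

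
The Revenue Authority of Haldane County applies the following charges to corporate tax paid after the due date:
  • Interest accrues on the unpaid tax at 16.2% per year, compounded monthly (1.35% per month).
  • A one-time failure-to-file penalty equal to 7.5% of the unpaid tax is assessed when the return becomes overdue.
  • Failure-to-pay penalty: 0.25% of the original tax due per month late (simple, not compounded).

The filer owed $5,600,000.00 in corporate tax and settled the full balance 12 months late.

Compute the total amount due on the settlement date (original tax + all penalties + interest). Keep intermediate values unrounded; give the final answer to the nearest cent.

Failure-to-file penalty: 7.5% × $5,600,000.00 = $420,000.00
Failure-to-pay penalty: 12 × 0.25% × $5,600,000.00 = $168,000.00
Interest: $5,600,000.00 × ((1 + 0.0135)^12 − 1) = $5,600,000.00 × 0.1745866… = $977,684.8746…
Total = $5,600,000.00 + $588,000.0000 + $977,684.8746… = $7,165,684.87

$7,165,684.87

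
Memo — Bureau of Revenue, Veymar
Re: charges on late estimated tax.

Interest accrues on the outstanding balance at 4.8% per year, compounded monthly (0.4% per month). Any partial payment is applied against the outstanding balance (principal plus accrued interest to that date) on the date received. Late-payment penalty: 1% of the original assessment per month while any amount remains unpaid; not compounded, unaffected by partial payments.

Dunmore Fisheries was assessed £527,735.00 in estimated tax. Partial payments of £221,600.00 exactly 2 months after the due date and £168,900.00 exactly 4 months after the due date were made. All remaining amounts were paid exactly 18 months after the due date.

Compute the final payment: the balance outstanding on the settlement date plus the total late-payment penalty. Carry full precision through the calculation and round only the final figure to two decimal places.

Balance at month 2: £527,735.0000 × (1 + 0.004)^2 = £531,965.3238…
After £221,600.00 payment: £531,965.3238… − £221,600.00 = £310,365.3238…
Balance at month 4: £310,365.3238… × (1 + 0.004)^2 = £312,853.2122…
After £168,900.00 payment: £312,853.2122… − £168,900.00 = £143,953.2122…
Balance at month 18: £143,953.2122… × (1 + 0.004)^14 = £152,227.5787…
Penalty: 18 × 1% × £527,735.00 = £94,992.30
Final settlement = outstanding balance + penalty = £152,227.5787… + £94,992.30 = £247,219.88

£247,219.88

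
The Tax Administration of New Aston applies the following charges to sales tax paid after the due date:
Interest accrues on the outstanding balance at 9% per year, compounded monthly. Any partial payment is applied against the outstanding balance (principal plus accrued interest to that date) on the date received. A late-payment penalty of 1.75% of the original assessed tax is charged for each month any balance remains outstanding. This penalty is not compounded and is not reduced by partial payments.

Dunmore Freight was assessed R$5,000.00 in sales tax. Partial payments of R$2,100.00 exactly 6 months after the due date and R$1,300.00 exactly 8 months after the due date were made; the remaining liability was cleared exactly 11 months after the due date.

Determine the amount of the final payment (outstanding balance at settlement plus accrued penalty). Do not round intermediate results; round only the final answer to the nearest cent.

Monthly rate = 9% ÷ 12 = 0.75%
Balance at month 6: R$5,000.0000 × (1 + 0.0075)^6 = R$5,229.2612…
After R$2,100.00 payment: R$5,229.2612… − R$2,100.00 = R$3,129.2612…
Balance at month 8: R$3,129.2612… × (1 + 0.0075)^2 = R$3,176.3761…
After R$1,300.00 payment: R$3,176.3761… − R$1,300.00 = R$1,876.3761…
Balance at month 11: R$1,876.3761… × (1 + 0.0075)^3 = R$1,918.9120…
Penalty: 11 × 1.75% × R$5,000.00 = R$962.50
Final settlement = outstanding balance + penalty = R$1,918.9120… + R$962.50 = R$2,881.41

R$2,881.41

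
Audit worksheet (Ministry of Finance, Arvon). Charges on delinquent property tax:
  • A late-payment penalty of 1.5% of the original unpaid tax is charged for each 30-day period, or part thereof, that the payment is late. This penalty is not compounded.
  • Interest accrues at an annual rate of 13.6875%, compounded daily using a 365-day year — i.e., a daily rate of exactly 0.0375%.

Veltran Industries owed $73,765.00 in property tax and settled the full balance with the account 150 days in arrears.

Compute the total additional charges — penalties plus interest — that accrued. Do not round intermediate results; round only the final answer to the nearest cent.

Penalty periods: ⌈150/30⌉ = 5; penalty = 5 × 1.5% × $73,765.00 = $5,532.38…
Interest: $73,765.00 × ((1 + 0.000375)^150 − 1) = $73,765.00 × 0.05785096… = $4,267.3762…
Penalties + interest = $5,532.3750 + $4,267.3762… = $9,799.75

$9,799.75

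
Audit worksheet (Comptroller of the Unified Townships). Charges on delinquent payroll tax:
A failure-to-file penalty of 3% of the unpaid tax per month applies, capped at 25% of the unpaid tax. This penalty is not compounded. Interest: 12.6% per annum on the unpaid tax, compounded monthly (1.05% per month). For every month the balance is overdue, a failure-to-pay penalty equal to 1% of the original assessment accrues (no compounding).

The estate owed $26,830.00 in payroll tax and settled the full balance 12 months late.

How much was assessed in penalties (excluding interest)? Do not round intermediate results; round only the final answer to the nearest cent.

$9,927.10

Failure-to-file: 12 × 3% × $26,830.00 = $9,658.80, capped at 25% × $26,830.00 = $6,707.50
Failure-to-pay penalty: 12 × 1% × $26,830.00 = $3,219.60
Total penalty = $6,707.50 + $3,219.60 = $9,927.10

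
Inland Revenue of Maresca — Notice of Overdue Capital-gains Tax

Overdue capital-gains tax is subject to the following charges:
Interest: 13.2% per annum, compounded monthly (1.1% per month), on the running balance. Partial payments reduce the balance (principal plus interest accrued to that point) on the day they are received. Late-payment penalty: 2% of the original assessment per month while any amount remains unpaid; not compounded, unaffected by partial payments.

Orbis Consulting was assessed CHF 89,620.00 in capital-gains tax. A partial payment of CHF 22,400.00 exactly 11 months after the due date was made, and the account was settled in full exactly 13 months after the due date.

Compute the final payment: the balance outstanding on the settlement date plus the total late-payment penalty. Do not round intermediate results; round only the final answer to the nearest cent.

Balance at month 11: CHF 89,620.0000 × (1 + 0.011)^11 = CHF 101,080.5627…
After CHF 22,400.00 payment: CHF 101,080.5627… − CHF 22,400.00 = CHF 78,680.5627…
Balance at month 13: CHF 78,680.5627… × (1 + 0.011)^2 = CHF 80,421.0555…
Penalty: 13 × 2% × CHF 89,620.00 = CHF 23,301.20
Final settlement = outstanding balance + penalty = CHF 80,421.0555… + CHF 23,301.20 = CHF 103,722.26

CHF 103,722.26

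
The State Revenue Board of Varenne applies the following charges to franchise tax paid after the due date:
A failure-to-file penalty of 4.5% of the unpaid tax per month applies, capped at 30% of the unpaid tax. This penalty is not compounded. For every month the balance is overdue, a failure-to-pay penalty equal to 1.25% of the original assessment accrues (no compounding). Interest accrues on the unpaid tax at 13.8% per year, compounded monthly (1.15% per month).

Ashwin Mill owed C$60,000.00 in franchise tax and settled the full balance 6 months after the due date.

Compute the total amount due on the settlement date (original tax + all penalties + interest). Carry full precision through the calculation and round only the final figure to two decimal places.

C$84,960.87

Failure-to-file: 6 × 4.5% × C$60,000.00 = C$16,200.00 (under the 30% cap)
Failure-to-pay penalty: 6 × 1.25% × C$60,000.00 = C$4,500.00
Interest: C$60,000.00 × ((1 + 0.0115)^6 − 1) = C$60,000.00 × 0.0710144… = C$4,260.8659…
Total = C$60,000.00 + C$20,700.0000 + C$4,260.8659… = C$84,960.87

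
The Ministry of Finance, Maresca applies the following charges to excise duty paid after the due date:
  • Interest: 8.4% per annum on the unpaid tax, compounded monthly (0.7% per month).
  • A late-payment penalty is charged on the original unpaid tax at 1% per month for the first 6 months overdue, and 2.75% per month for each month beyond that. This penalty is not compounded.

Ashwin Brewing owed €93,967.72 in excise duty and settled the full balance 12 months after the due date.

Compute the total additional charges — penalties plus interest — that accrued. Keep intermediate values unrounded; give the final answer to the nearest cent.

€29,347.12

Penalty, months 1–6: 6 × 1% × €93,967.72 = €5,638.06…
Penalty, months 7–12: 6 × 2.75% × €93,967.72 = €15,504.67…
Interest: €93,967.72 × ((1 + 0.007)^12 − 1) = €93,967.72 × 0.0873107… = €8,204.3838…
Penalties + interest = €21,142.7370 + €8,204.3838… = €29,347.12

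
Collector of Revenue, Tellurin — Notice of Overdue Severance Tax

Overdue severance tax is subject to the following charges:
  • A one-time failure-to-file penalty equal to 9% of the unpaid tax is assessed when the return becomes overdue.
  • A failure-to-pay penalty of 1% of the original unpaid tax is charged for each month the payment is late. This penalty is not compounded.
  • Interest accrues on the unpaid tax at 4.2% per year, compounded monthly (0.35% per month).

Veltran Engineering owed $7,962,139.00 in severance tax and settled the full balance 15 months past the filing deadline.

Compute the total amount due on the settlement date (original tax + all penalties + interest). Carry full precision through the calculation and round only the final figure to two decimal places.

$10,301,462.93

Failure-to-file penalty: 9% × $7,962,139.00 = $716,592.51
Failure-to-pay penalty: 15 × 1% × $7,962,139.00 = $1,194,320.85
Interest: $7,962,139.00 × ((1 + 0.0035)^15 − 1) = $7,962,139.00 × 0.0538060… = $428,410.5688…
Total = $7,962,139.00 + $1,910,913.3600 + $428,410.5688… = $10,301,462.93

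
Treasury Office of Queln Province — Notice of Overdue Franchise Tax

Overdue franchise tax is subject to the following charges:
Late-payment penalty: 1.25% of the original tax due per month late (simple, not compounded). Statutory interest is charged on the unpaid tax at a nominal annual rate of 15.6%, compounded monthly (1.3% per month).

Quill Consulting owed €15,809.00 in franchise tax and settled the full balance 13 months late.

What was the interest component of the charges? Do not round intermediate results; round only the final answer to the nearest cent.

€2,890.38

Interest: €15,809.00 × ((1 + 0.013)^13 − 1) = €15,809.00 × 0.1828312… = €2,890.3792…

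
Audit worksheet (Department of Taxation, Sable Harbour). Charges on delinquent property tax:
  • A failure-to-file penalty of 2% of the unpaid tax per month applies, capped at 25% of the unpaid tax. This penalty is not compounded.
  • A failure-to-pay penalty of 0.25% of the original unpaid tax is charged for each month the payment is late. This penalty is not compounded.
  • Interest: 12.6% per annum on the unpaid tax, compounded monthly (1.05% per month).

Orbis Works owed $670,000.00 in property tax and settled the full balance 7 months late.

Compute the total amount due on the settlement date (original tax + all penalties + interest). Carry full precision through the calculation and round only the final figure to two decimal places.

Failure-to-file: 7 × 2% × $670,000.00 = $93,800.00 (under the 25% cap)
Failure-to-pay penalty: 7 × 0.25% × $670,000.00 = $11,725.00
Interest: $670,000.00 × ((1 + 0.0105)^7 − 1) = $670,000.00 × 0.0758562… = $50,823.6506…
Total = $670,000.00 + $105,525.0000 + $50,823.6506… = $826,348.65

$826,348.65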